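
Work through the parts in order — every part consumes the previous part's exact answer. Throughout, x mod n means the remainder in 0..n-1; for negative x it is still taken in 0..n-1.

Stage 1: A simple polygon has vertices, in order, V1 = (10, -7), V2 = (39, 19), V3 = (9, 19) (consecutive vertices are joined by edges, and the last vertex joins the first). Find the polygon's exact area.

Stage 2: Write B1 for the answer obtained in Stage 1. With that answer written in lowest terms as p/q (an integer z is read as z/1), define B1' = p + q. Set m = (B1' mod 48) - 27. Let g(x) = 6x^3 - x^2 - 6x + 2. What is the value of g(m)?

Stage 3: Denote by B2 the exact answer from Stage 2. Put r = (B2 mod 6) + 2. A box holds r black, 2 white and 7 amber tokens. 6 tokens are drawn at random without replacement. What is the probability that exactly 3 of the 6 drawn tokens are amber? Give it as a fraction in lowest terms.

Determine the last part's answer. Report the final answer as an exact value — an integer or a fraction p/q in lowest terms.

Stage 1: cross terms: (10*19 - 39*-7)=463, (39*19 - 9*19)=570, (9*-7 - 10*19)=-253; twice the area = |780| = 780; area = 390; answer 390
Stage 2: B1 = 390; threaded value p + q = 391; m = -20; 6*(-20)^3 - 1*(-20)^2 - 6*(-20)^1 + 2 = (-48000) + (-400) + (120) + (2) = -48278; answer -48278
Stage 3: B2 = -48278; r = 6; total draws C(15,6) = 5005; favorable C(7,3)*C(8,3) = 1960; P = 56/143; answer 56/143

56/143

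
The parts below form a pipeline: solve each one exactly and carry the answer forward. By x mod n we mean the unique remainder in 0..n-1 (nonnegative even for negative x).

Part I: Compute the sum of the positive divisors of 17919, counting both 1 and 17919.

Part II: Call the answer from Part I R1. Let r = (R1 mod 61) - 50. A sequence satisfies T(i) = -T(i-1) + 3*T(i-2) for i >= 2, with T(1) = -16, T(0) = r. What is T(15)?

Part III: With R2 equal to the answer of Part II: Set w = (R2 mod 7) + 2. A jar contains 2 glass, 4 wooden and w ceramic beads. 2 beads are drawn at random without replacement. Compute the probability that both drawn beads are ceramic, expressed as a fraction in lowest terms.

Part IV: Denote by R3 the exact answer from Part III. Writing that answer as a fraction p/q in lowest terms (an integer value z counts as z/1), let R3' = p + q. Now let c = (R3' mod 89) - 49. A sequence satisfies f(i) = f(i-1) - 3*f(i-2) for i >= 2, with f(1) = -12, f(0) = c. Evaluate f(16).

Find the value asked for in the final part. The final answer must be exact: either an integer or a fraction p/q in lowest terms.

Part I: 17919 = 3^2 * 11 * 181; sigma = (1 + 3 + 9) * (1 + 11) * (1 + 181) = 13 * 12 * 182 = 28392; answer 28392
Part II: R1 = 28392; r = -23; T(2) = -1*(-16) + 3*(-23) = -53; iterating: T(2)=-53, T(3)=5, T(4)=-164, T(5)=179, T(6)=-671, T(7)=1208, T(8)=-3221, T(9)=6845, T(10)=-16508, T(11)=37043, T(12)=-86567, T(13)=197696, T(14)=-457397, T(15)=1050485; answer 1050485
Part III: R2 = 1050485; w = 4; total draws C(10,2) = 45; favorable C(4,2) = 6; P = 2/15; answer 2/15
Part IV: R3 = 2/15; threaded value p + q = 17; c = -32; f(2) = 1*(-12) - 3*(-32) = 84; iterating: f(2)=84, f(3)=120, f(4)=-132, f(5)=-492, f(6)=-96, f(7)=1380, f(8)=1668, f(9)=-2472, f(10)=-7476, f(11)=-60, f(12)=22368, f(13)=22548, f(14)=-44556, f(15)=-112200, f(16)=21468; answer 21468

21468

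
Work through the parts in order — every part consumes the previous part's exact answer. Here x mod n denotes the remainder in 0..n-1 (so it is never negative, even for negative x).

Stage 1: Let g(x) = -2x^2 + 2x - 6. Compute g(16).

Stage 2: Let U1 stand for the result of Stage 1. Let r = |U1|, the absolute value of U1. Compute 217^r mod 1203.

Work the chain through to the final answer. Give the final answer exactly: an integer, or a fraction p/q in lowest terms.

Stage 1: -2*(16)^2 + 2*(16)^1 - 6 = (-512) + (32) + (-6) = -486; answer -486
Stage 2: U1 = -486; r = 486; squarings mod 1203: 217^1=217, 217^2=172, 217^4=712, 217^8=481, 217^16=385, 217^32=256, 217^64=574, 217^128=1057, 217^256=865; 217^486 = 217^2 * 217^4 * 217^32 * 217^64 * 217^128 * 217^256 = 988 (mod 1203); answer 988

988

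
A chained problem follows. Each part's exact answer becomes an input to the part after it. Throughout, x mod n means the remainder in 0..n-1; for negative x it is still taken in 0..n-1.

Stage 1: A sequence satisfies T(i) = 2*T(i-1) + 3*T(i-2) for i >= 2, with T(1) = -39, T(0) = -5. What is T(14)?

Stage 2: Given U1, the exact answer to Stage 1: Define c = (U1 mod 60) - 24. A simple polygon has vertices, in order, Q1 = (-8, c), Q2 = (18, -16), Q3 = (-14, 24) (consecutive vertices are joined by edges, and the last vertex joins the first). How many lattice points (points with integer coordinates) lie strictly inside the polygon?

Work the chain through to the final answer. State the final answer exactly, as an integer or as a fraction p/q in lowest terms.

211

Stage 1: T(2) = 2*(-39) + 3*(-5) = -93; iterating: T(2)=-93, T(3)=-303, T(4)=-885, T(5)=-2679, T(6)=-8013, T(7)=-24063, T(8)=-72165, T(9)=-216519, T(10)=-649533, T(11)=-1948623, T(12)=-5845845, T(13)=-17537559, T(14)=-52612653; answer -52612653
Stage 2: U1 = -52612653; c = 3; cross terms: (-8*-16 - 18*3)=74, (18*24 - -14*-16)=208, (-14*3 - -8*24)=150; twice the area = |432| = 432; area = 216; boundary points = 1 + 8 + 3 = 12; strictly interior points = area - boundary/2 + 1 = 211; answer 211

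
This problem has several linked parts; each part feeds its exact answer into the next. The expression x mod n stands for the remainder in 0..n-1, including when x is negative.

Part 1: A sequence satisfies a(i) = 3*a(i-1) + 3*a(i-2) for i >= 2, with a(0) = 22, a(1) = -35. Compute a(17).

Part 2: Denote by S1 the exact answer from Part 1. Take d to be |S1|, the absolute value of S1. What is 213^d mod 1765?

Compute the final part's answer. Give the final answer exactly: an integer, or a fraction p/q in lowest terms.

97

Part 1: a(2) = 3*(-35) + 3*(22) = -39; iterating: a(2)=-39, a(3)=-222, a(4)=-783, a(5)=-3015, a(6)=-11394, a(7)=-43227, a(8)=-163863, a(9)=-621270, a(10)=-2355399, a(11)=-8930007, a(12)=-33856218, a(13)=-128358675, a(14)=-486644679, a(15)=-1845010062, a(16)=-6994964223, a(17)=-26519922855; answer -26519922855
Part 2: S1 = -26519922855; d = 26519922855; squarings mod 1765: 213^1=213, 213^2=1244, 213^4=1396, 213^8=256, 213^16=231, 213^32=411, 213^64=1246, 213^128=1081, 213^256=131, 213^512=1276, 213^1024=846, 213^2048=891, 213^4096=1396, 213^8192=256, 213^16384=231, 213^32768=411, 213^65536=1246, 213^131072=1081, 213^262144=131, 213^524288=1276, 213^1048576=846, 213^2097152=891, 213^4194304=1396, 213^8388608=256, 213^16777216=231, 213^33554432=411, 213^67108864=1246, 213^134217728=1081, 213^268435456=131, 213^536870912=1276, 213^1073741824=846, 213^2147483648=891, 213^4294967296=1396, 213^8589934592=256, 213^17179869184=231; 213^26519922855 = 213^1 * 213^2 * 213^4 * 213^32 * 213^128 * 213^2048 * 213^8192 * 213^16384 * 213^32768 * 213^65536 * 213^262144 * 213^1048576 * 213^2097152 * 213^8388608 * 213^67108864 * 213^134217728 * 213^536870912 * 213^8589934592 * 213^17179869184 = 97 (mod 1765); answer 97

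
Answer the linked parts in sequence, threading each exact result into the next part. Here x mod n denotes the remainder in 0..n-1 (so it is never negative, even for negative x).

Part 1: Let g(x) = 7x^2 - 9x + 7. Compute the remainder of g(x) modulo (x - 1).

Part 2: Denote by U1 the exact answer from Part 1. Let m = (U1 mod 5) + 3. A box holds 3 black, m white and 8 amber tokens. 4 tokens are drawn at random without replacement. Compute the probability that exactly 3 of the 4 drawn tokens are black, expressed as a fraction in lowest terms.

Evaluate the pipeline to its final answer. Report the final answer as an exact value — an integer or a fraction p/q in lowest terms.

1/91

Part 1: remainder = value at the root: 7*(1)^2 - 9*(1)^1 + 7 = (7) + (-9) + (7) = 5; answer 5
Part 2: U1 = 5; m = 3; total draws C(14,4) = 1001; favorable C(3,3)*C(11,1) = 11; P = 1/91; answer 1/91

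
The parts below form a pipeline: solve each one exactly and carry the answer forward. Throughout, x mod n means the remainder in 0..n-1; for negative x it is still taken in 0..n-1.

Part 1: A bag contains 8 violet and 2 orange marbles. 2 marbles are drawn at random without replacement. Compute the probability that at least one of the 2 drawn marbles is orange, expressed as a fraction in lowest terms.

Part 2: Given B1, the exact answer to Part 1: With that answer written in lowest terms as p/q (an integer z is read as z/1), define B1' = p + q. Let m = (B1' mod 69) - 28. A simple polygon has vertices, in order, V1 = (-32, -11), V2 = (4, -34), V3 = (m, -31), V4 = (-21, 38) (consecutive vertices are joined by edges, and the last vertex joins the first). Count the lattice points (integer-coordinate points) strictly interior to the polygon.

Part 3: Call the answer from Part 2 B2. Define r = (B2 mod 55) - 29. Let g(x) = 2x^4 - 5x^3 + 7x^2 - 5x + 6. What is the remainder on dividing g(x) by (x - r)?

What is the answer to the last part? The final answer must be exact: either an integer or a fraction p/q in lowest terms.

781

Part 1: total draws C(10,2) = 45; complement C(8,2) = 28; favorable 45 - 28 = 17; P = 17/45; answer 17/45
Part 2: B1 = 17/45; threaded value p + q = 62; m = 34; cross terms: (-32*-34 - 4*-11)=1132, (4*-31 - 34*-34)=1032, (34*38 - -21*-31)=641, (-21*-11 - -32*38)=1447; twice the area = |4252| = 4252; area = 2126; boundary points = 1 + 3 + 1 + 1 = 6; strictly interior points = area - boundary/2 + 1 = 2124; answer 2124
Part 3: B2 = 2124; r = 5; remainder = value at the root: 2*(5)^4 - 5*(5)^3 + 7*(5)^2 - 5*(5)^1 + 6 = (1250) + (-625) + (175) + (-25) + (6) = 781; answer 781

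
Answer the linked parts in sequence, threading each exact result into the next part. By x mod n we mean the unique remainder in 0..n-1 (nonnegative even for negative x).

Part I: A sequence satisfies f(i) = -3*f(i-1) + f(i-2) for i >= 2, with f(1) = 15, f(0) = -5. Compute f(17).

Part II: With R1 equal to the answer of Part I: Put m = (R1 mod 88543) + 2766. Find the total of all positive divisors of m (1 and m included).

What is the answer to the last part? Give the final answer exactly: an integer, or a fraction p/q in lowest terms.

102672

Part I: f(2) = -3*(15) + 1*(-5) = -50; iterating: f(2)=-50, f(3)=165, f(4)=-545, f(5)=1800, f(6)=-5945, f(7)=19635, f(8)=-64850, f(9)=214185, f(10)=-707405, f(11)=2336400, f(12)=-7716605, f(13)=25486215, f(14)=-84175250, f(15)=278011965, f(16)=-918211145, f(17)=3032645400; answer 3032645400
Part II: R1 = 3032645400; m = 50416; 50416 = 2^4 * 23 * 137; sigma = (1 + 2 + 4 + 8 + 16) * (1 + 23) * (1 + 137) = 31 * 24 * 138 = 102672; answer 102672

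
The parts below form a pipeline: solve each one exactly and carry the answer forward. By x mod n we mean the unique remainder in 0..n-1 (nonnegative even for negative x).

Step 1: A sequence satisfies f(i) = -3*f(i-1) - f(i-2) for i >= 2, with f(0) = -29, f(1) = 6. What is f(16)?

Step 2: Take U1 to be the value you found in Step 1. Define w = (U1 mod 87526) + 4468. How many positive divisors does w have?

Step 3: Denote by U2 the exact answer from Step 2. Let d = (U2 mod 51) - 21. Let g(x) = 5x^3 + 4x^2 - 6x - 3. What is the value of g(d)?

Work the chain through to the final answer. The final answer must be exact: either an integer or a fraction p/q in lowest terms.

Step 1: f(2) = -3*(6) - 1*(-29) = 11; iterating: f(2)=11, f(3)=-39, f(4)=106, f(5)=-279, f(6)=731, f(7)=-1914, f(8)=5011, f(9)=-13119, f(10)=34346, f(11)=-89919, f(12)=235411, f(13)=-616314, f(14)=1613531, f(15)=-4224279, f(16)=11059306; answer 11059306
Step 2: U1 = 11059306; w = 35498; 35498 = 2 * 17749; number of divisors = (1+1) * (1+1) = 4; answer 4
Step 3: U2 = 4; d = -17; 5*(-17)^3 + 4*(-17)^2 - 6*(-17)^1 - 3 = (-24565) + (1156) + (102) + (-3) = -23310; answer -23310

-23310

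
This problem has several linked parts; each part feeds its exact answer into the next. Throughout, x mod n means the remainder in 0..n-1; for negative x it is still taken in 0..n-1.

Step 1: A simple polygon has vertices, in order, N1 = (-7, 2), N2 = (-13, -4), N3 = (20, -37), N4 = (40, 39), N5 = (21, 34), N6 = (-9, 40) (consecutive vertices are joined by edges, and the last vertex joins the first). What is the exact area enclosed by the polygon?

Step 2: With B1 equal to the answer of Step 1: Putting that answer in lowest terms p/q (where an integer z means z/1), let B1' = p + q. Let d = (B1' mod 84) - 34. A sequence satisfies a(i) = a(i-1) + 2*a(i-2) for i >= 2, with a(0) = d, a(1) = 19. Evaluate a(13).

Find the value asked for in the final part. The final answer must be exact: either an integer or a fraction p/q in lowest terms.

125599

Step 1: cross terms: (-7*-4 - -13*2)=54, (-13*-37 - 20*-4)=561, (20*39 - 40*-37)=2260, (40*34 - 21*39)=541, (21*40 - -9*34)=1146, (-9*2 - -7*40)=262; twice the area = |4824| = 4824; area = 2412; answer 2412
Step 2: B1 = 2412; threaded value p + q = 2413; d = 27; a(2) = 1*(19) + 2*(27) = 73; iterating: a(2)=73, a(3)=111, a(4)=257, a(5)=479, a(6)=993, a(7)=1951, a(8)=3937, a(9)=7839, a(10)=15713, a(11)=31391, a(12)=62817, a(13)=125599; answer 125599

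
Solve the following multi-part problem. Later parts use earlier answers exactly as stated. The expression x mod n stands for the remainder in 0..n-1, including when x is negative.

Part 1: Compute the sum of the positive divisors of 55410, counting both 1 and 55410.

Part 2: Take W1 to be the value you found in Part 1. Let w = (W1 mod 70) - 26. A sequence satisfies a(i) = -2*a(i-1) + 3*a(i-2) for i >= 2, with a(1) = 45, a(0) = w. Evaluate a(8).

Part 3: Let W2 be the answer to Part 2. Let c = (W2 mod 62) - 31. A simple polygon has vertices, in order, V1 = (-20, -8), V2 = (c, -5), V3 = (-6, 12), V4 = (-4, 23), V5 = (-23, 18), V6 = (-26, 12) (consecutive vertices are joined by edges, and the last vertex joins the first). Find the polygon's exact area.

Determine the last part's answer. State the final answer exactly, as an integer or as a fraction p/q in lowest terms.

Part 1: 55410 = 2 * 3 * 5 * 1847; sigma = (1 + 2) * (1 + 3) * (1 + 5) * (1 + 1847) = 3 * 4 * 6 * 1848 = 133056; answer 133056
Part 2: W1 = 133056; w = 30; a(2) = -2*(45) + 3*(30) = 0; iterating: a(2)=0, a(3)=135, a(4)=-270, a(5)=945, a(6)=-2700, a(7)=8235, a(8)=-24570; answer -24570
Part 3: W2 = -24570; c = 13; cross terms: (-20*-5 - 13*-8)=204, (13*12 - -6*-5)=126, (-6*23 - -4*12)=-90, (-4*18 - -23*23)=457, (-23*12 - -26*18)=192, (-26*-8 - -20*12)=448; twice the area = |1337| = 1337; area = 1337/2; answer 1337/2

1337/2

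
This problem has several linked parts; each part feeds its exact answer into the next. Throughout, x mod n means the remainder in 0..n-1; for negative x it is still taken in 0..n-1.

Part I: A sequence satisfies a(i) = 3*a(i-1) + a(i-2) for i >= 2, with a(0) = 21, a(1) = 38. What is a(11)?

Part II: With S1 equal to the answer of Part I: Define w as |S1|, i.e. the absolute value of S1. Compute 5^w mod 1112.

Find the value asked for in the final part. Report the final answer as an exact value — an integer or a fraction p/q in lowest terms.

885

Part I: a(2) = 3*(38) + 1*(21) = 135; iterating: a(2)=135, a(3)=443, a(4)=1464, a(5)=4835, a(6)=15969, a(7)=52742, a(8)=174195, a(9)=575327, a(10)=1900176, a(11)=6275855; answer 6275855
Part II: S1 = 6275855; w = 6275855; squarings mod 1112: 5^1=5, 5^2=25, 5^4=625, 5^8=313, 5^16=113, 5^32=537, 5^64=361, 5^128=217, 5^256=385, 5^512=329, 5^1024=377, 5^2048=905, 5^4096=593, 5^8192=257, 5^16384=441, 5^32768=993, 5^65536=817, 5^131072=289, 5^262144=121, 5^524288=185, 5^1048576=865, 5^2097152=961, 5^4194304=561; 5^6275855 = 5^1 * 5^2 * 5^4 * 5^8 * 5^256 * 5^512 * 5^16384 * 5^32768 * 5^65536 * 5^131072 * 5^262144 * 5^524288 * 5^1048576 * 5^4194304 = 885 (mod 1112); answer 885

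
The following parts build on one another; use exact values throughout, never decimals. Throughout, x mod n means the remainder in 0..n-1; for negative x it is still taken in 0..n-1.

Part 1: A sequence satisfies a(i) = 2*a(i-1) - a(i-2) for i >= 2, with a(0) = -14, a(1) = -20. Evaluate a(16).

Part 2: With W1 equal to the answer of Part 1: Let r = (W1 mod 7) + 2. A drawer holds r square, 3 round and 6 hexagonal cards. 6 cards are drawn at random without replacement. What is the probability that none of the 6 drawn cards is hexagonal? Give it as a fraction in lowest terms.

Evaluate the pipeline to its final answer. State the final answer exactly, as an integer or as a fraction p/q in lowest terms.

Part 1: a(2) = 2*(-20) - 1*(-14) = -26; iterating: a(2)=-26, a(3)=-32, a(4)=-38, a(5)=-44, a(6)=-50, a(7)=-56, a(8)=-62, a(9)=-68, a(10)=-74, a(11)=-80, a(12)=-86, a(13)=-92, a(14)=-98, a(15)=-104, a(16)=-110; answer -110
Part 2: W1 = -110; r = 4; total draws C(13,6) = 1716; favorable C(7,6) = 7; P = 7/1716; answer 7/1716

7/1716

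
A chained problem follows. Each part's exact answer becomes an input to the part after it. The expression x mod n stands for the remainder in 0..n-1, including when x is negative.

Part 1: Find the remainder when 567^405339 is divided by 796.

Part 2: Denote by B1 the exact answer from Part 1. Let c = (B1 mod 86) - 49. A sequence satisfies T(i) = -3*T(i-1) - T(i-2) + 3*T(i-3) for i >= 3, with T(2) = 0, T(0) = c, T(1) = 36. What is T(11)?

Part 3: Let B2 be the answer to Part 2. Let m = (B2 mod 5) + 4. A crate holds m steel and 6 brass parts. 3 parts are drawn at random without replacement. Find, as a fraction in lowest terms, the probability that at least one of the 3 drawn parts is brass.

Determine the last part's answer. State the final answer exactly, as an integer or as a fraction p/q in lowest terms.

251/286

Part 1: squarings mod 796: 567^1=567, 567^2=701, 567^4=269, 567^8=721, 567^16=53, 567^32=421, 567^64=529, 567^128=445, 567^256=617, 567^512=201, 567^1024=601, 567^2048=613, 567^4096=57, 567^8192=65, 567^16384=245, 567^32768=325, 567^65536=553, 567^131072=145, 567^262144=329; 567^405339 = 567^1 * 567^2 * 567^8 * 567^16 * 567^64 * 567^256 * 567^512 * 567^1024 * 567^2048 * 567^8192 * 567^131072 * 567^262144 = 703 (mod 796); answer 703
Part 2: B1 = 703; c = -34; T(3) = -3*(0) - 1*(36) + 3*(-34) = -138; iterating: T(3)=-138, T(4)=522, T(5)=-1428, T(6)=3348, T(7)=-7050, T(8)=13518, T(9)=-23460, T(10)=35712, T(11)=-43122; answer -43122
Part 3: B2 = -43122; m = 7; total draws C(13,3) = 286; complement C(7,3) = 35; favorable 286 - 35 = 251; P = 251/286; answer 251/286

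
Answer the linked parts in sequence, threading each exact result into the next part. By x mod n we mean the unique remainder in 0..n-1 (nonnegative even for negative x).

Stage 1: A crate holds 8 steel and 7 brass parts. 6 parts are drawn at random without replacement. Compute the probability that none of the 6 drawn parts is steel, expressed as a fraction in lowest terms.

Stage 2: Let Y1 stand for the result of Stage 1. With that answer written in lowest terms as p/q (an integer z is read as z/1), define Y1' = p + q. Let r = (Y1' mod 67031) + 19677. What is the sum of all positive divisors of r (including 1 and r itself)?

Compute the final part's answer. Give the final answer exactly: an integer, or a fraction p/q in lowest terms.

20394

Stage 1: total draws C(15,6) = 5005; favorable C(7,6) = 7; P = 1/715; answer 1/715
Stage 2: Y1 = 1/715; threaded value p + q = 716; r = 20393; 20393 is prime, so its only divisors are 1 and 20393; sigma = 1 + 20393 = 20394; answer 20394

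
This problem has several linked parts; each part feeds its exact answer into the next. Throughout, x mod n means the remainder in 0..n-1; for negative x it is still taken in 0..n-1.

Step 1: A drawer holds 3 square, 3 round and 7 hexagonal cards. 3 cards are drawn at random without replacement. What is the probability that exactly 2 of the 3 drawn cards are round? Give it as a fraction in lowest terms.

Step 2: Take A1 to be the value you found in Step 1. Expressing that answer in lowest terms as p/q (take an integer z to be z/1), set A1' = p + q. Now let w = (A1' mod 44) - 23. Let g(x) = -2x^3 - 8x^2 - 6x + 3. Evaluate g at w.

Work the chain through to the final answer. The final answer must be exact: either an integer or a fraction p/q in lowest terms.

Step 1: total draws C(13,3) = 286; favorable C(3,2)*C(10,1) = 30; P = 15/143; answer 15/143
Step 2: A1 = 15/143; threaded value p + q = 158; w = 3; -2*(3)^3 - 8*(3)^2 - 6*(3)^1 + 3 = (-54) + (-72) + (-18) + (3) = -141; answer -141

-141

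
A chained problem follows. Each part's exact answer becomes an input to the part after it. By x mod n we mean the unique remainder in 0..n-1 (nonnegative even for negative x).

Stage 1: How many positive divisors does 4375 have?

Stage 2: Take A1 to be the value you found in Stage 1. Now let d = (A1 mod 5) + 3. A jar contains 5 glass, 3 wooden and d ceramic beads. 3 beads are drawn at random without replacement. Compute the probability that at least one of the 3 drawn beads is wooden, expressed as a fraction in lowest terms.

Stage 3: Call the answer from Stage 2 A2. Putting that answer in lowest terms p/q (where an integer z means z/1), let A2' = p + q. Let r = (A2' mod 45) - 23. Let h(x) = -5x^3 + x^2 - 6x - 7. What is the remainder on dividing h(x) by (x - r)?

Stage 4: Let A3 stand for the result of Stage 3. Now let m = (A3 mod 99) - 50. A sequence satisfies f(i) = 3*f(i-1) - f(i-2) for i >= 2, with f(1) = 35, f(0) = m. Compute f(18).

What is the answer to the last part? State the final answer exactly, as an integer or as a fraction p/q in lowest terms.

727866252

Stage 1: 4375 = 5^4 * 7; number of divisors = (4+1) * (1+1) = 10; answer 10
Stage 2: A1 = 10; d = 3; total draws C(11,3) = 165; complement C(8,3) = 56; favorable 165 - 56 = 109; P = 109/165; answer 109/165
Stage 3: A2 = 109/165; threaded value p + q = 274; r = -19; remainder = value at the root: -5*(-19)^3 + 1*(-19)^2 - 6*(-19)^1 - 7 = (34295) + (361) + (114) + (-7) = 34763; answer 34763
Stage 4: A3 = 34763; m = -36; f(2) = 3*(35) - 1*(-36) = 141; iterating: f(2)=141, f(3)=388, f(4)=1023, f(5)=2681, f(6)=7020, f(7)=18379, f(8)=48117, f(9)=125972, f(10)=329799, f(11)=863425, f(12)=2260476, f(13)=5918003, f(14)=15493533, f(15)=40562596, f(16)=106194255, f(17)=278020169, f(18)=727866252; answer 727866252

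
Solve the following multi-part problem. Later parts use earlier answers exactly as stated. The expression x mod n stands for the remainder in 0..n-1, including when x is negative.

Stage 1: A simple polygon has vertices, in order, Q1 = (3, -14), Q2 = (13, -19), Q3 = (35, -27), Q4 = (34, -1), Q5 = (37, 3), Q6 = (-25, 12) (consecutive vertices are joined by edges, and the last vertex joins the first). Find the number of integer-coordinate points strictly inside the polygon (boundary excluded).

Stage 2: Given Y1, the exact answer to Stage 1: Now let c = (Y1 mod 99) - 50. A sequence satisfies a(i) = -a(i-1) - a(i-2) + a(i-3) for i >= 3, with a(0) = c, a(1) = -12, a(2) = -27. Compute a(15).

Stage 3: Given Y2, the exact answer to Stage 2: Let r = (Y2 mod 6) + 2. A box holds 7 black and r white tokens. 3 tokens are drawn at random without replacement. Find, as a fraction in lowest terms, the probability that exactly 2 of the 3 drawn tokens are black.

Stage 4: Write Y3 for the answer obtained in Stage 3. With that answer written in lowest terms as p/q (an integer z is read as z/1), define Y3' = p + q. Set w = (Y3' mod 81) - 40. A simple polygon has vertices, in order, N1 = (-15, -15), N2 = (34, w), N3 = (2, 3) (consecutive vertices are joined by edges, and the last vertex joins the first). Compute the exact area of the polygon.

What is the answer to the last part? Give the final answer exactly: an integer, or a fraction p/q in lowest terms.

Stage 1: cross terms: (3*-19 - 13*-14)=125, (13*-27 - 35*-19)=314, (35*-1 - 34*-27)=883, (34*3 - 37*-1)=139, (37*12 - -25*3)=519, (-25*-14 - 3*12)=314; twice the area = |2294| = 2294; area = 1147; boundary points = 5 + 2 + 1 + 1 + 1 + 2 = 12; strictly interior points = area - boundary/2 + 1 = 1142; answer 1142
Stage 2: Y1 = 1142; c = 3; a(3) = -1*(-27) - 1*(-12) + 1*(3) = 42; iterating: a(3)=42, a(4)=-27, a(5)=-42, a(6)=111, a(7)=-96, a(8)=-57, a(9)=264, a(10)=-303, a(11)=-18, a(12)=585, a(13)=-870, a(14)=267, a(15)=1188; answer 1188
Stage 3: Y2 = 1188; r = 2; total draws C(9,3) = 84; favorable C(7,2)*C(2,1) = 42; P = 1/2; answer 1/2
Stage 4: Y3 = 1/2; threaded value p + q = 3; w = -37; cross terms: (-15*-37 - 34*-15)=1065, (34*3 - 2*-37)=176, (2*-15 - -15*3)=15; twice the area = |1256| = 1256; area = 628; answer 628

628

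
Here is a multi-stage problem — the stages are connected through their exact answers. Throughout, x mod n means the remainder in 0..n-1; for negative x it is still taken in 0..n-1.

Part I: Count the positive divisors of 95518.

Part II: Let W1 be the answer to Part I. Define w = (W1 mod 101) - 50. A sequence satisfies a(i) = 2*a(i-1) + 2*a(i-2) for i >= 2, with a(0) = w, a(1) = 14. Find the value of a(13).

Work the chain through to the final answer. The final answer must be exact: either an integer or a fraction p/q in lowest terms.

-2283904

Part I: 95518 = 2 * 163 * 293; number of divisors = (1+1) * (1+1) * (1+1) = 8; answer 8
Part II: W1 = 8; w = -42; a(2) = 2*(14) + 2*(-42) = -56; iterating: a(2)=-56, a(3)=-84, a(4)=-280, a(5)=-728, a(6)=-2016, a(7)=-5488, a(8)=-15008, a(9)=-40992, a(10)=-112000, a(11)=-305984, a(12)=-835968, a(13)=-2283904; answer -2283904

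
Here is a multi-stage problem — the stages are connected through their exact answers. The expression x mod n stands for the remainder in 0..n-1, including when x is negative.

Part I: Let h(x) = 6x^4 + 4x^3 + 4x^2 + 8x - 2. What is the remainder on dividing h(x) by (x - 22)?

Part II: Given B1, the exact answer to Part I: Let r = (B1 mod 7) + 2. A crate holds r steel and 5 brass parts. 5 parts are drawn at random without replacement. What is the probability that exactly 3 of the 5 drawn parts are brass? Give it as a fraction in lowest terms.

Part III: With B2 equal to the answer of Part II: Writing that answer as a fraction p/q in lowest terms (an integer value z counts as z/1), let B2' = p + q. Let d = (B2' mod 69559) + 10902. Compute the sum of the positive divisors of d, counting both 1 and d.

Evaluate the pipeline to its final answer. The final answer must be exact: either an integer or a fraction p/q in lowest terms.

Part I: remainder = value at the root: 6*(22)^4 + 4*(22)^3 + 4*(22)^2 + 8*(22)^1 - 2 = (1405536) + (42592) + (1936) + (176) + (-2) = 1450238; answer 1450238
Part II: B1 = 1450238; r = 8; total draws C(13,5) = 1287; favorable C(5,3)*C(8,2) = 280; P = 280/1287; answer 280/1287
Part III: B2 = 280/1287; threaded value p + q = 1567; d = 12469; 12469 = 37 * 337; sigma = (1 + 37) * (1 + 337) = 38 * 338 = 12844; answer 12844

12844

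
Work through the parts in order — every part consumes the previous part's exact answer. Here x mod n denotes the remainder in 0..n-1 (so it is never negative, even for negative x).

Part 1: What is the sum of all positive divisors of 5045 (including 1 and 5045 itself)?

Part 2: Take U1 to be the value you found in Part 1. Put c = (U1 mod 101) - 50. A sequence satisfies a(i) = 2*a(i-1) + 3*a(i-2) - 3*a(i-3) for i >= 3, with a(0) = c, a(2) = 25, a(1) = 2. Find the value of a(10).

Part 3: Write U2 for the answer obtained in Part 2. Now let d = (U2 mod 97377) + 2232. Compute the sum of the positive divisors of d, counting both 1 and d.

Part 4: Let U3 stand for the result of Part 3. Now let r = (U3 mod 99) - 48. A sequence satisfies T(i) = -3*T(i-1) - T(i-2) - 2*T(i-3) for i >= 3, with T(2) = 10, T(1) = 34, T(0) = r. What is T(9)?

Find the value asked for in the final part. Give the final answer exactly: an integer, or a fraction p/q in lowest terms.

Part 1: 5045 = 5 * 1009; sigma = (1 + 5) * (1 + 1009) = 6 * 1010 = 6060; answer 6060
Part 2: U1 = 6060; c = -50; a(3) = 2*(25) + 3*(2) - 3*(-50) = 206; iterating: a(3)=206, a(4)=481, a(5)=1505, a(6)=3835, a(7)=10742, a(8)=28474, a(9)=77669, a(10)=208534; answer 208534
Part 3: U2 = 208534; d = 16012; 16012 = 2^2 * 4003; sigma = (1 + 2 + 4) * (1 + 4003) = 7 * 4004 = 28028; answer 28028
Part 4: U3 = 28028; r = -37; T(3) = -3*(10) - 1*(34) - 2*(-37) = 10; iterating: T(3)=10, T(4)=-108, T(5)=294, T(6)=-794, T(7)=2304, T(8)=-6706, T(9)=19402; answer 19402

19402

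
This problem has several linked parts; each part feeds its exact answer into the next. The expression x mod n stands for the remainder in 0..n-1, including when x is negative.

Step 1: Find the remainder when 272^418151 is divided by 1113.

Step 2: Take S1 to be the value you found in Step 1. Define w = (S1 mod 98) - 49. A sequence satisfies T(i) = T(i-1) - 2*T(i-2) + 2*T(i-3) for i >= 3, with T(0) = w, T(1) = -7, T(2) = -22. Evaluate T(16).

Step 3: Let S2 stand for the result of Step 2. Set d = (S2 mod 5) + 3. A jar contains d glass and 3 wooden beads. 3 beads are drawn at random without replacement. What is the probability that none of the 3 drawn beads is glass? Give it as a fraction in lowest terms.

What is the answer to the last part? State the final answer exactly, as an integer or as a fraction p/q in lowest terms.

1/120

Step 1: squarings mod 1113: 272^1=272, 272^2=526, 272^4=652, 272^8=1051, 272^16=505, 272^32=148, 272^64=757, 272^128=967, 272^256=169, 272^512=736, 272^1024=778, 272^2048=925, 272^4096=841, 272^8192=526, 272^16384=652, 272^32768=1051, 272^65536=505, 272^131072=148, 272^262144=757; 272^418151 = 272^1 * 272^2 * 272^4 * 272^32 * 272^64 * 272^256 * 272^8192 * 272^16384 * 272^131072 * 272^262144 = 965 (mod 1113); answer 965
Step 2: S1 = 965; w = 34; T(3) = 1*(-22) - 2*(-7) + 2*(34) = 60; iterating: T(3)=60, T(4)=90, T(5)=-74, T(6)=-134, T(7)=194, T(8)=314, T(9)=-342, T(10)=-582, T(11)=730, T(12)=1210, T(13)=-1414, T(14)=-2374, T(15)=2874, T(16)=4794; answer 4794
Step 3: S2 = 4794; d = 7; total draws C(10,3) = 120; favorable C(3,3) = 1; P = 1/120; answer 1/120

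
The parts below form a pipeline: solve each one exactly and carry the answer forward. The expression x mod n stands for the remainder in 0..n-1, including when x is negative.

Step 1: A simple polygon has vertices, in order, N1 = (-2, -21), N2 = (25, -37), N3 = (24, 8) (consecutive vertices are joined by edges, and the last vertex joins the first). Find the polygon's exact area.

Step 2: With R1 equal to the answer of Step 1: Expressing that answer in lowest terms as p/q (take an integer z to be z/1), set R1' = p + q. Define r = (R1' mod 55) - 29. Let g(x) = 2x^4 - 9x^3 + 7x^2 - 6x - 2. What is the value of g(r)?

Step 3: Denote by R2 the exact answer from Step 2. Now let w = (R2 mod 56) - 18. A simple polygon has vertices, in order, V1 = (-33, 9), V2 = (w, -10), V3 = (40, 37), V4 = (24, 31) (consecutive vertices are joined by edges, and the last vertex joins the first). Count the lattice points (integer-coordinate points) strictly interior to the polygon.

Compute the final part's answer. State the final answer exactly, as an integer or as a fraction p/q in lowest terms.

Step 1: cross terms: (-2*-37 - 25*-21)=599, (25*8 - 24*-37)=1088, (24*-21 - -2*8)=-488; twice the area = |1199| = 1199; area = 1199/2; answer 1199/2
Step 2: R1 = 1199/2; threaded value p + q = 1201; r = 17; 2*(17)^4 - 9*(17)^3 + 7*(17)^2 - 6*(17)^1 - 2 = (167042) + (-44217) + (2023) + (-102) + (-2) = 124744; answer 124744
Step 3: R2 = 124744; w = 14; cross terms: (-33*-10 - 14*9)=204, (14*37 - 40*-10)=918, (40*31 - 24*37)=352, (24*9 - -33*31)=1239; twice the area = |2713| = 2713; area = 2713/2; boundary points = 1 + 1 + 2 + 1 = 5; strictly interior points = area - boundary/2 + 1 = 1355; answer 1355

1355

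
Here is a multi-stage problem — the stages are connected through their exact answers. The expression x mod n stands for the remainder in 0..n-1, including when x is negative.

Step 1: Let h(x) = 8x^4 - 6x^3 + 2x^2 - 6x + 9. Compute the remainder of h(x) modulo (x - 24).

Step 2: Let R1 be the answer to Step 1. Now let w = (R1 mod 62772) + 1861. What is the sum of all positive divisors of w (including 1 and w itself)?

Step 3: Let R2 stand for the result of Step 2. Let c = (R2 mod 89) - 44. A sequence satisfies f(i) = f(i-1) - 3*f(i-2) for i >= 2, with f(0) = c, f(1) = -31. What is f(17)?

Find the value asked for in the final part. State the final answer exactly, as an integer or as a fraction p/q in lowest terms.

-79561

Step 1: remainder = value at the root: 8*(24)^4 - 6*(24)^3 + 2*(24)^2 - 6*(24)^1 + 9 = (2654208) + (-82944) + (1152) + (-144) + (9) = 2572281; answer 2572281
Step 2: R1 = 2572281; w = 63262; 63262 = 2 * 47 * 673; sigma = (1 + 2) * (1 + 47) * (1 + 673) = 3 * 48 * 674 = 97056; answer 97056
Step 3: R2 = 97056; c = 2; f(2) = 1*(-31) - 3*(2) = -37; iterating: f(2)=-37, f(3)=56, f(4)=167, f(5)=-1, f(6)=-502, f(7)=-499, f(8)=1007, f(9)=2504, f(10)=-517, f(11)=-8029, f(12)=-6478, f(13)=17609, f(14)=37043, f(15)=-15784, f(16)=-126913, f(17)=-79561; answer -79561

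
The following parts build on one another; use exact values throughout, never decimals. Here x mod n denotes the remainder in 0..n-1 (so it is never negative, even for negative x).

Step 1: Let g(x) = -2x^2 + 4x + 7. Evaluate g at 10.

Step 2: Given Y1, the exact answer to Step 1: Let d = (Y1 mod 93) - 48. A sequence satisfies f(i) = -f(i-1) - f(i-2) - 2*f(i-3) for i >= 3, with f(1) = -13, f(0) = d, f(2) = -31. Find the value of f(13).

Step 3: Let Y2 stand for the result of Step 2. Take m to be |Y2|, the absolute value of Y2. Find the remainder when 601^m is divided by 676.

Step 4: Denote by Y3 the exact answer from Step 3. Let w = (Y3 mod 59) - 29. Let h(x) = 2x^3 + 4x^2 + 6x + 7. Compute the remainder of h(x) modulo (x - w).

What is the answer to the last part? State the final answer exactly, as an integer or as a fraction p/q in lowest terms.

Step 1: -2*(10)^2 + 4*(10)^1 + 7 = (-200) + (40) + (7) = -153; answer -153
Step 2: Y1 = -153; d = -15; f(3) = -1*(-31) - 1*(-13) - 2*(-15) = 74; iterating: f(3)=74, f(4)=-17, f(5)=5, f(6)=-136, f(7)=165, f(8)=-39, f(9)=146, f(10)=-437, f(11)=369, f(12)=-224, f(13)=729; answer 729
Step 3: Y2 = 729; m = 729; squarings mod 676: 601^1=601, 601^2=217, 601^4=445, 601^8=633, 601^16=497, 601^32=269, 601^64=29, 601^128=165, 601^256=185, 601^512=425; 601^729 = 601^1 * 601^8 * 601^16 * 601^64 * 601^128 * 601^512 = 209 (mod 676); answer 209
Step 4: Y3 = 209; w = 3; remainder = value at the root: 2*(3)^3 + 4*(3)^2 + 6*(3)^1 + 7 = (54) + (36) + (18) + (7) = 115; answer 115

115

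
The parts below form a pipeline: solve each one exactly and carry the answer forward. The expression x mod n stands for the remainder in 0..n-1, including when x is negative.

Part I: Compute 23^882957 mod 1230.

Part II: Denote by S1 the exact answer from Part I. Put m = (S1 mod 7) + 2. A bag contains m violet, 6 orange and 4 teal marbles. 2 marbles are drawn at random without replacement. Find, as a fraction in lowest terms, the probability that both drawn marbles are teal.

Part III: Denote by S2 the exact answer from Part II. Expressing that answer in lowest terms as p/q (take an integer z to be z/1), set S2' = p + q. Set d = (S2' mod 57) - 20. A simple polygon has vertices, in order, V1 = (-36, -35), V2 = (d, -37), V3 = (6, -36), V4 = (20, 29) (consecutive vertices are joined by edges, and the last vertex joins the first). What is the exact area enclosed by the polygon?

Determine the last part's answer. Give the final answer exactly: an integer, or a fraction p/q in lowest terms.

2775/2

Part I: squarings mod 1230: 23^1=23, 23^2=529, 23^4=631, 23^8=871, 23^16=961, 23^32=1021, 23^64=631, 23^128=871, 23^256=961, 23^512=1021, 23^1024=631, 23^2048=871, 23^4096=961, 23^8192=1021, 23^16384=631, 23^32768=871, 23^65536=961, 23^131072=1021, 23^262144=631, 23^524288=871; 23^882957 = 23^1 * 23^4 * 23^8 * 23^256 * 23^2048 * 23^4096 * 23^8192 * 23^16384 * 23^65536 * 23^262144 * 23^524288 = 1193 (mod 1230); answer 1193
Part II: S1 = 1193; m = 5; total draws C(15,2) = 105; favorable C(4,2) = 6; P = 2/35; answer 2/35
Part III: S2 = 2/35; threaded value p + q = 37; d = 17; cross terms: (-36*-37 - 17*-35)=1927, (17*-36 - 6*-37)=-390, (6*29 - 20*-36)=894, (20*-35 - -36*29)=344; twice the area = |2775| = 2775; area = 2775/2; answer 2775/2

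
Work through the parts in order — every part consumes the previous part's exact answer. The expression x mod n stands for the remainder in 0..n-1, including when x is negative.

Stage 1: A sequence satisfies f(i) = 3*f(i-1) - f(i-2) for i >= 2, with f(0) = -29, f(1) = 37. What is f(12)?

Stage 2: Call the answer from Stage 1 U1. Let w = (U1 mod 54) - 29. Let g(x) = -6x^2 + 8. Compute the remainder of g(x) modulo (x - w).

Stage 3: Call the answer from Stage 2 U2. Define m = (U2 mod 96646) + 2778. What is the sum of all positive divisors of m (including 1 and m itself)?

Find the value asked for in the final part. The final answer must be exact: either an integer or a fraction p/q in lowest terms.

Stage 1: f(2) = 3*(37) - 1*(-29) = 140; iterating: f(2)=140, f(3)=383, f(4)=1009, f(5)=2644, f(6)=6923, f(7)=18125, f(8)=47452, f(9)=124231, f(10)=325241, f(11)=851492, f(12)=2229235; answer 2229235
Stage 2: U1 = 2229235; w = -22; remainder = value at the root: -6*(-22)^2 + 8 = (-2904) + (8) = -2896; answer -2896
Stage 3: U2 = -2896; m = 96528; 96528 = 2^4 * 3 * 2011; sigma = (1 + 2 + 4 + 8 + 16) * (1 + 3) * (1 + 2011) = 31 * 4 * 2012 = 249488; answer 249488

249488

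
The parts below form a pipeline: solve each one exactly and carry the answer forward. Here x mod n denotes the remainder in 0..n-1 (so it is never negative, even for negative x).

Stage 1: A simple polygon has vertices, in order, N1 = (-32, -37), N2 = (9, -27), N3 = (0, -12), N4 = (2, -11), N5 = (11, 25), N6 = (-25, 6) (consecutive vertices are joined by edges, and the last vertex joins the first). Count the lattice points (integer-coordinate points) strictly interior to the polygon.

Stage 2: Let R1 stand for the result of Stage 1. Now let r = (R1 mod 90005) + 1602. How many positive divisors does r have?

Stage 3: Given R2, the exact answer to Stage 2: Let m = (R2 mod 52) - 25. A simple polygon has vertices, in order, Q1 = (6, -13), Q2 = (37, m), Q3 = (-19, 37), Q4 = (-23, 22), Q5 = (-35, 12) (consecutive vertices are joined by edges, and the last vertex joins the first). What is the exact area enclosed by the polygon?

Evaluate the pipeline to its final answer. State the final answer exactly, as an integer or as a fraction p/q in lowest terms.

Stage 1: cross terms: (-32*-27 - 9*-37)=1197, (9*-12 - 0*-27)=-108, (0*-11 - 2*-12)=24, (2*25 - 11*-11)=171, (11*6 - -25*25)=691, (-25*-37 - -32*6)=1117; twice the area = |3092| = 3092; area = 1546; boundary points = 1 + 3 + 1 + 9 + 1 + 1 = 16; strictly interior points = area - boundary/2 + 1 = 1539; answer 1539
Stage 2: R1 = 1539; r = 3141; 3141 = 3^2 * 349; number of divisors = (2+1) * (1+1) = 6; answer 6
Stage 3: R2 = 6; m = -19; cross terms: (6*-19 - 37*-13)=367, (37*37 - -19*-19)=1008, (-19*22 - -23*37)=433, (-23*12 - -35*22)=494, (-35*-13 - 6*12)=383; twice the area = |2685| = 2685; area = 2685/2; answer 2685/2

2685/2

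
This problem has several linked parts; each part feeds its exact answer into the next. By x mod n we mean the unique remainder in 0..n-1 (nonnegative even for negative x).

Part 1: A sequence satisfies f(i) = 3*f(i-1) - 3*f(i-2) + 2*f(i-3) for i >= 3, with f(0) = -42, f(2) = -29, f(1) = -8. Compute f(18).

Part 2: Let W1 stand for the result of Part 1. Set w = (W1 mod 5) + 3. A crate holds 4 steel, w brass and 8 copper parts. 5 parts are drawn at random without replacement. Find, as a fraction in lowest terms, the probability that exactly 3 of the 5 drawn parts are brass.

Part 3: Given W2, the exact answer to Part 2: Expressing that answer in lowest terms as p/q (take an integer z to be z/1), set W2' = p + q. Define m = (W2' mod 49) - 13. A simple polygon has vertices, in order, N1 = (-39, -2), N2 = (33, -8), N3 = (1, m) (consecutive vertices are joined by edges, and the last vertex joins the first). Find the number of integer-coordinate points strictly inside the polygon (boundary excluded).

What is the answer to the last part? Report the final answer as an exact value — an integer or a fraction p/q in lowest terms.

1305

Part 1: f(3) = 3*(-29) - 3*(-8) + 2*(-42) = -147; iterating: f(3)=-147, f(4)=-370, f(5)=-727, f(6)=-1365, f(7)=-2654, f(8)=-5321, f(9)=-10731, f(10)=-21538, f(11)=-43063, f(12)=-86037, f(13)=-171998, f(14)=-344009, f(15)=-688107, f(16)=-1376290, f(17)=-2752567, f(18)=-5505045; answer -5505045
Part 2: W1 = -5505045; w = 3; total draws C(15,5) = 3003; favorable C(3,3)*C(12,2) = 66; P = 2/91; answer 2/91
Part 3: W2 = 2/91; threaded value p + q = 93; m = 31; cross terms: (-39*-8 - 33*-2)=378, (33*31 - 1*-8)=1031, (1*-2 - -39*31)=1207; twice the area = |2616| = 2616; area = 1308; boundary points = 6 + 1 + 1 = 8; strictly interior points = area - boundary/2 + 1 = 1305; answer 1305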